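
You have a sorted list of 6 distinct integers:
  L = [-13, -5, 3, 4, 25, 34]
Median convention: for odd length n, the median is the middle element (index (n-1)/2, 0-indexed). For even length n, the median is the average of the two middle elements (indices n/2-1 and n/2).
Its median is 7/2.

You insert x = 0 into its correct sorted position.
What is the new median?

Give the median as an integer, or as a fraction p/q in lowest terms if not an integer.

Old list (sorted, length 6): [-13, -5, 3, 4, 25, 34]
Old median = 7/2
Insert x = 0
Old length even (6). Middle pair: indices 2,3 = 3,4.
New length odd (7). New median = single middle element.
x = 0: 2 elements are < x, 4 elements are > x.
New sorted list: [-13, -5, 0, 3, 4, 25, 34]
New median = 3

Answer: 3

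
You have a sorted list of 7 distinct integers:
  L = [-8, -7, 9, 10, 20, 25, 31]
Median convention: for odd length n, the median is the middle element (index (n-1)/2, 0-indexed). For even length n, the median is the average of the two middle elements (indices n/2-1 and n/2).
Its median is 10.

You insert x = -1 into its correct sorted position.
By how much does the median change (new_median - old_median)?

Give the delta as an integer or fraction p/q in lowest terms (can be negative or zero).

Old median = 10
After inserting x = -1: new sorted = [-8, -7, -1, 9, 10, 20, 25, 31]
New median = 19/2
Delta = 19/2 - 10 = -1/2

Answer: -1/2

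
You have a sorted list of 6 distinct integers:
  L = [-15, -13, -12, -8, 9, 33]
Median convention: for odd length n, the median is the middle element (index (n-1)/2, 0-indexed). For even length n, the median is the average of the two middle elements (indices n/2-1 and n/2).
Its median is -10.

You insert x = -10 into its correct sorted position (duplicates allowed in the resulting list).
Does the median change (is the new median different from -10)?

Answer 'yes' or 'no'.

Answer: no

Derivation:
Old median = -10
Insert x = -10
New median = -10
Changed? no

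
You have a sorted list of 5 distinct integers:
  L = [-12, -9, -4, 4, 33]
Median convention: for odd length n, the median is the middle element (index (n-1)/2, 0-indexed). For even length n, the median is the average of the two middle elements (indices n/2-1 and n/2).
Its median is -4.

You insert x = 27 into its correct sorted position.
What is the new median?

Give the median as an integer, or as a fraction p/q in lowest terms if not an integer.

Answer: 0

Derivation:
Old list (sorted, length 5): [-12, -9, -4, 4, 33]
Old median = -4
Insert x = 27
Old length odd (5). Middle was index 2 = -4.
New length even (6). New median = avg of two middle elements.
x = 27: 4 elements are < x, 1 elements are > x.
New sorted list: [-12, -9, -4, 4, 27, 33]
New median = 0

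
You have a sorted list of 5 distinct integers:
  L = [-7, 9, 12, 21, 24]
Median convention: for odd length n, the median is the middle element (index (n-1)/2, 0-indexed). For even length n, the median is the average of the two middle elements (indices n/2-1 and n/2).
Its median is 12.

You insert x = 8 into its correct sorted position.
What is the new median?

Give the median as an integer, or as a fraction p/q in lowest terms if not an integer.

Old list (sorted, length 5): [-7, 9, 12, 21, 24]
Old median = 12
Insert x = 8
Old length odd (5). Middle was index 2 = 12.
New length even (6). New median = avg of two middle elements.
x = 8: 1 elements are < x, 4 elements are > x.
New sorted list: [-7, 8, 9, 12, 21, 24]
New median = 21/2

Answer: 21/2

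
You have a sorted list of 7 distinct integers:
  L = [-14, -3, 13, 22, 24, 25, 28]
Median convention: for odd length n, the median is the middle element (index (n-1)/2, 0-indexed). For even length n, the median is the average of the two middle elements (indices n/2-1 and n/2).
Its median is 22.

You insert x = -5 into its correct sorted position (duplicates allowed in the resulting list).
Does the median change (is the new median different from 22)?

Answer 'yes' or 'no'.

Old median = 22
Insert x = -5
New median = 35/2
Changed? yes

Answer: yes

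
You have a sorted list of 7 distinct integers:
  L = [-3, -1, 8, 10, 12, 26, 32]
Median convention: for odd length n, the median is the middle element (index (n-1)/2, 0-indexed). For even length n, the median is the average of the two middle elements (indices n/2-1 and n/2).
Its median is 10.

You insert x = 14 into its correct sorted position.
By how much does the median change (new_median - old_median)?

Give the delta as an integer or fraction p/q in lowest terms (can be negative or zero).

Answer: 1

Derivation:
Old median = 10
After inserting x = 14: new sorted = [-3, -1, 8, 10, 12, 14, 26, 32]
New median = 11
Delta = 11 - 10 = 1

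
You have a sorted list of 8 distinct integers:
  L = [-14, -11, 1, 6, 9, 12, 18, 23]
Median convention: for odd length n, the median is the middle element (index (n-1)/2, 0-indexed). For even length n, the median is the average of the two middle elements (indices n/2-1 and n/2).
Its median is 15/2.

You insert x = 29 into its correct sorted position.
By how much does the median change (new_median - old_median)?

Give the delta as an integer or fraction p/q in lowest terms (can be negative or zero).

Old median = 15/2
After inserting x = 29: new sorted = [-14, -11, 1, 6, 9, 12, 18, 23, 29]
New median = 9
Delta = 9 - 15/2 = 3/2

Answer: 3/2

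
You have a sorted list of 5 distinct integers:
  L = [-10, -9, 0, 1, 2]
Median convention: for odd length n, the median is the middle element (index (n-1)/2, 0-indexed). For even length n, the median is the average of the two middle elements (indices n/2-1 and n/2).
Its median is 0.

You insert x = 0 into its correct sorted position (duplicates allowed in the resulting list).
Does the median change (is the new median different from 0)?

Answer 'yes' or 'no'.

Old median = 0
Insert x = 0
New median = 0
Changed? no

Answer: no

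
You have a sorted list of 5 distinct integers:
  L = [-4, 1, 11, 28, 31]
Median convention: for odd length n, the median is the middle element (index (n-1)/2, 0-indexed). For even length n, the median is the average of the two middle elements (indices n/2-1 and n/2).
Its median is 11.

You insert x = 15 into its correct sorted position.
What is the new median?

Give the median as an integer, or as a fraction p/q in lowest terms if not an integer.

Old list (sorted, length 5): [-4, 1, 11, 28, 31]
Old median = 11
Insert x = 15
Old length odd (5). Middle was index 2 = 11.
New length even (6). New median = avg of two middle elements.
x = 15: 3 elements are < x, 2 elements are > x.
New sorted list: [-4, 1, 11, 15, 28, 31]
New median = 13

Answer: 13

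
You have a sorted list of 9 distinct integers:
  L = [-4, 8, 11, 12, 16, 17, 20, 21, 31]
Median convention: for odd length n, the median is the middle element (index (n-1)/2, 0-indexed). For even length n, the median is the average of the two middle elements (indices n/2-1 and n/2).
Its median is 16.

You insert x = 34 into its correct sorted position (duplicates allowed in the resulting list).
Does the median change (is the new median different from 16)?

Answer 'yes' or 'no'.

Old median = 16
Insert x = 34
New median = 33/2
Changed? yes

Answer: yes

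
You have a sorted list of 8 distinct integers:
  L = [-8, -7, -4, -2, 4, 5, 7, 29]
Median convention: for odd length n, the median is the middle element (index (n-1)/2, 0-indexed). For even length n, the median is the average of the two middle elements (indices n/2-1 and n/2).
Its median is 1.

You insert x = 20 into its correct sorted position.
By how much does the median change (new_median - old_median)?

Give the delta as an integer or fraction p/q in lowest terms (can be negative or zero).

Answer: 3

Derivation:
Old median = 1
After inserting x = 20: new sorted = [-8, -7, -4, -2, 4, 5, 7, 20, 29]
New median = 4
Delta = 4 - 1 = 3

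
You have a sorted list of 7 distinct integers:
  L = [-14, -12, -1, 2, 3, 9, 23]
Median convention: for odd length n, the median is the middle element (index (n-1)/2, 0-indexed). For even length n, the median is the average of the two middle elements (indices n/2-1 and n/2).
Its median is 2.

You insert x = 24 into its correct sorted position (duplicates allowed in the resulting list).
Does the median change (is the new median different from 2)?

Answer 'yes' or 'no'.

Old median = 2
Insert x = 24
New median = 5/2
Changed? yes

Answer: yes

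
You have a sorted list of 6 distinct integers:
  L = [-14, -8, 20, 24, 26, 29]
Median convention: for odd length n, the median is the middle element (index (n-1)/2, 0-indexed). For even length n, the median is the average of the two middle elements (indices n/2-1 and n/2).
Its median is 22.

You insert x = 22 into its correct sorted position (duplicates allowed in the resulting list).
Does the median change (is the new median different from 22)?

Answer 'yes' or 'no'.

Answer: no

Derivation:
Old median = 22
Insert x = 22
New median = 22
Changed? no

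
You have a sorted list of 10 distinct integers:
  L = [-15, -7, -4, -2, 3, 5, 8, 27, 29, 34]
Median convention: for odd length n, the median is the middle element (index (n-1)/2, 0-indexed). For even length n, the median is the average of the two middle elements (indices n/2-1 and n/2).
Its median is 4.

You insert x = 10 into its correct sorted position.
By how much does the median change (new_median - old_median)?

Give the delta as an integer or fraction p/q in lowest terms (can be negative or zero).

Old median = 4
After inserting x = 10: new sorted = [-15, -7, -4, -2, 3, 5, 8, 10, 27, 29, 34]
New median = 5
Delta = 5 - 4 = 1

Answer: 1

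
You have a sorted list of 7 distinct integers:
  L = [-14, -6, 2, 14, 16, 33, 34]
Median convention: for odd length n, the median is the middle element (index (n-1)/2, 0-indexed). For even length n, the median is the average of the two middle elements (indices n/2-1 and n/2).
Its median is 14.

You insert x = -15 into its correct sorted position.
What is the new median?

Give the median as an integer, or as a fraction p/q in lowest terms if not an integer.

Old list (sorted, length 7): [-14, -6, 2, 14, 16, 33, 34]
Old median = 14
Insert x = -15
Old length odd (7). Middle was index 3 = 14.
New length even (8). New median = avg of two middle elements.
x = -15: 0 elements are < x, 7 elements are > x.
New sorted list: [-15, -14, -6, 2, 14, 16, 33, 34]
New median = 8

Answer: 8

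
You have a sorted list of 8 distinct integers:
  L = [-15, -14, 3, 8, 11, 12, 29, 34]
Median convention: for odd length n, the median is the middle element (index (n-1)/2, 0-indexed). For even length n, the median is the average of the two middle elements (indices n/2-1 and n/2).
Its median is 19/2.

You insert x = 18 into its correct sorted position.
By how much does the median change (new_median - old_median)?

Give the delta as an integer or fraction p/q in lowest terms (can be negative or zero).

Answer: 3/2

Derivation:
Old median = 19/2
After inserting x = 18: new sorted = [-15, -14, 3, 8, 11, 12, 18, 29, 34]
New median = 11
Delta = 11 - 19/2 = 3/2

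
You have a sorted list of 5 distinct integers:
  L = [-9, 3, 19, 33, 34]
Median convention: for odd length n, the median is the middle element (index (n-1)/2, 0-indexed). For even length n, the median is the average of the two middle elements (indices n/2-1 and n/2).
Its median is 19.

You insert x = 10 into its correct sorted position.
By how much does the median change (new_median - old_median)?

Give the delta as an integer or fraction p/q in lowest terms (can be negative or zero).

Answer: -9/2

Derivation:
Old median = 19
After inserting x = 10: new sorted = [-9, 3, 10, 19, 33, 34]
New median = 29/2
Delta = 29/2 - 19 = -9/2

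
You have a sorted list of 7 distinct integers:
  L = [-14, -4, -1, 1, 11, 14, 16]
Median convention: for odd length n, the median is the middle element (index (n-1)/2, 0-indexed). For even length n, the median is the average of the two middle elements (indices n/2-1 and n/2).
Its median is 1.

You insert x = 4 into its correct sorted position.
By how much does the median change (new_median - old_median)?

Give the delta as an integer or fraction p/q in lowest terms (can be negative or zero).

Old median = 1
After inserting x = 4: new sorted = [-14, -4, -1, 1, 4, 11, 14, 16]
New median = 5/2
Delta = 5/2 - 1 = 3/2

Answer: 3/2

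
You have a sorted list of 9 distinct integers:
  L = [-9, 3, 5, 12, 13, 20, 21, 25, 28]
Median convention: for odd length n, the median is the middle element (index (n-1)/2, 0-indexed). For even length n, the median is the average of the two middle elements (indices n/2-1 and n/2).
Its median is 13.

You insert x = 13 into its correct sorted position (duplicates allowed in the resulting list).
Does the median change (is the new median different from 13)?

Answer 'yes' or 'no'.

Old median = 13
Insert x = 13
New median = 13
Changed? no

Answer: no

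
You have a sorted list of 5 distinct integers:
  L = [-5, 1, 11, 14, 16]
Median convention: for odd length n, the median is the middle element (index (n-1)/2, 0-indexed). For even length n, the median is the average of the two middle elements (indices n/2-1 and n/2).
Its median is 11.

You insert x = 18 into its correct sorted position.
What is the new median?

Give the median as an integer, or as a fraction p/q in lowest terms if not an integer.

Answer: 25/2

Derivation:
Old list (sorted, length 5): [-5, 1, 11, 14, 16]
Old median = 11
Insert x = 18
Old length odd (5). Middle was index 2 = 11.
New length even (6). New median = avg of two middle elements.
x = 18: 5 elements are < x, 0 elements are > x.
New sorted list: [-5, 1, 11, 14, 16, 18]
New median = 25/2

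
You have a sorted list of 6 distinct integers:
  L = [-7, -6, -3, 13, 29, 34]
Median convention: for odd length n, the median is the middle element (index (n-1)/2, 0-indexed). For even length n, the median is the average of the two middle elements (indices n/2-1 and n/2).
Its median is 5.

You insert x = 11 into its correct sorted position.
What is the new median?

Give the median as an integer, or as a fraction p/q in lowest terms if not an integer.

Answer: 11

Derivation:
Old list (sorted, length 6): [-7, -6, -3, 13, 29, 34]
Old median = 5
Insert x = 11
Old length even (6). Middle pair: indices 2,3 = -3,13.
New length odd (7). New median = single middle element.
x = 11: 3 elements are < x, 3 elements are > x.
New sorted list: [-7, -6, -3, 11, 13, 29, 34]
New median = 11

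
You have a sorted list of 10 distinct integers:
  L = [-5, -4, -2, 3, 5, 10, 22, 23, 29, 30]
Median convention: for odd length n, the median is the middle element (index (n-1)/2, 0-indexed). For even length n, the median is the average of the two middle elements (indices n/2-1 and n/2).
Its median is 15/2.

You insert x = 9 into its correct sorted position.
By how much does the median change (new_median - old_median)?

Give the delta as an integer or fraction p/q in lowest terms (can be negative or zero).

Old median = 15/2
After inserting x = 9: new sorted = [-5, -4, -2, 3, 5, 9, 10, 22, 23, 29, 30]
New median = 9
Delta = 9 - 15/2 = 3/2

Answer: 3/2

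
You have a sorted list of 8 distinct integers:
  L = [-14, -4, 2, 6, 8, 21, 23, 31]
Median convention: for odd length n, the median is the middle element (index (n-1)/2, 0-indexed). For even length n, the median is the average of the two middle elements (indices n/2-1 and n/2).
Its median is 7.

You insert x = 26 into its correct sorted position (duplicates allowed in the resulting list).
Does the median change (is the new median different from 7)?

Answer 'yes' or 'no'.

Old median = 7
Insert x = 26
New median = 8
Changed? yes

Answer: yes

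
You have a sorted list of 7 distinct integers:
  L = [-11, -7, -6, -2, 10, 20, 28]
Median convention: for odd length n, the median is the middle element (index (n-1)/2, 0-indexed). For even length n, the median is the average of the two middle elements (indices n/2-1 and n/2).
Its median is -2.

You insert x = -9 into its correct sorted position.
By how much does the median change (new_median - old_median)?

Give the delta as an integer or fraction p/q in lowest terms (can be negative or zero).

Answer: -2

Derivation:
Old median = -2
After inserting x = -9: new sorted = [-11, -9, -7, -6, -2, 10, 20, 28]
New median = -4
Delta = -4 - -2 = -2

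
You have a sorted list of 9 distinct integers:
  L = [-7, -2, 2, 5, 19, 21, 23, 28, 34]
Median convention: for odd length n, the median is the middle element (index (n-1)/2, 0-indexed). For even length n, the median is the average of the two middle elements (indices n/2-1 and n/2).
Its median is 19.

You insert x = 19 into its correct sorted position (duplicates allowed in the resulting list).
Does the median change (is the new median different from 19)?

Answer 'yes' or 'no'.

Answer: no

Derivation:
Old median = 19
Insert x = 19
New median = 19
Changed? no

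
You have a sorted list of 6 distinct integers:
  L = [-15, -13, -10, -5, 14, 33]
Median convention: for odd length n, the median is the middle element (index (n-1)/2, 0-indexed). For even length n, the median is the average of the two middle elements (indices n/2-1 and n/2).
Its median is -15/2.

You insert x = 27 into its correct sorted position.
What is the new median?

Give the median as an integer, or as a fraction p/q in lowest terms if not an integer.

Answer: -5

Derivation:
Old list (sorted, length 6): [-15, -13, -10, -5, 14, 33]
Old median = -15/2
Insert x = 27
Old length even (6). Middle pair: indices 2,3 = -10,-5.
New length odd (7). New median = single middle element.
x = 27: 5 elements are < x, 1 elements are > x.
New sorted list: [-15, -13, -10, -5, 14, 27, 33]
New median = -5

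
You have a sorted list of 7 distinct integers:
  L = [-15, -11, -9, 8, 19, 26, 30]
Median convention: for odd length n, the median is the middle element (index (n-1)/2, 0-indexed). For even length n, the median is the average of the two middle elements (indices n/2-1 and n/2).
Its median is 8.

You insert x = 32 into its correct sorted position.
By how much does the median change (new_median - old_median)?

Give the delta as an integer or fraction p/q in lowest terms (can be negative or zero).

Old median = 8
After inserting x = 32: new sorted = [-15, -11, -9, 8, 19, 26, 30, 32]
New median = 27/2
Delta = 27/2 - 8 = 11/2

Answer: 11/2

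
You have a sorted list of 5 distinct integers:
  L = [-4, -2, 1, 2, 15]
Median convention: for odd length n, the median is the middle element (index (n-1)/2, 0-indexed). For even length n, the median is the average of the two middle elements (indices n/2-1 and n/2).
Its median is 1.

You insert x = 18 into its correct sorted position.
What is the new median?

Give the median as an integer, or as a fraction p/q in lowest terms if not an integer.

Answer: 3/2

Derivation:
Old list (sorted, length 5): [-4, -2, 1, 2, 15]
Old median = 1
Insert x = 18
Old length odd (5). Middle was index 2 = 1.
New length even (6). New median = avg of two middle elements.
x = 18: 5 elements are < x, 0 elements are > x.
New sorted list: [-4, -2, 1, 2, 15, 18]
New median = 3/2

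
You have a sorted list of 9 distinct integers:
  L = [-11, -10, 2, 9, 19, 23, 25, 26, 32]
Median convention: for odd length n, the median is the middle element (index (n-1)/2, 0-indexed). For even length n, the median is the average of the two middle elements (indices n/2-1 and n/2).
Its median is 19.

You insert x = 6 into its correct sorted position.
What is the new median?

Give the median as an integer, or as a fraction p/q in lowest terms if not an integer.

Answer: 14

Derivation:
Old list (sorted, length 9): [-11, -10, 2, 9, 19, 23, 25, 26, 32]
Old median = 19
Insert x = 6
Old length odd (9). Middle was index 4 = 19.
New length even (10). New median = avg of two middle elements.
x = 6: 3 elements are < x, 6 elements are > x.
New sorted list: [-11, -10, 2, 6, 9, 19, 23, 25, 26, 32]
New median = 14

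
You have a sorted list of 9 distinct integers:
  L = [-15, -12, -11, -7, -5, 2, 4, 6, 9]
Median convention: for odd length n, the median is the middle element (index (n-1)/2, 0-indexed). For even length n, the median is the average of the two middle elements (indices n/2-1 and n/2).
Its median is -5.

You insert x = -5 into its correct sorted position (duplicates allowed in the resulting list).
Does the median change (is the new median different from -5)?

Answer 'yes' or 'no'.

Answer: no

Derivation:
Old median = -5
Insert x = -5
New median = -5
Changed? no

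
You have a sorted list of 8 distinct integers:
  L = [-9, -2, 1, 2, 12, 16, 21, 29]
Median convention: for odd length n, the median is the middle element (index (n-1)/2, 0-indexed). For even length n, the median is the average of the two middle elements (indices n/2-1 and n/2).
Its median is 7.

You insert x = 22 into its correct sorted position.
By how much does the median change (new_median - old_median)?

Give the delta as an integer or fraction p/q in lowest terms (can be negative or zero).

Old median = 7
After inserting x = 22: new sorted = [-9, -2, 1, 2, 12, 16, 21, 22, 29]
New median = 12
Delta = 12 - 7 = 5

Answer: 5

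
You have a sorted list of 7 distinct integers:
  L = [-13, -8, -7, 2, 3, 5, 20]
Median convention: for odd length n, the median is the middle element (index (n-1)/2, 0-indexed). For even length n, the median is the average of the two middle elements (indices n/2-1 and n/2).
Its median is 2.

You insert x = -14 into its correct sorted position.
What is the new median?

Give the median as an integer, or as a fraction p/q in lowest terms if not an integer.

Old list (sorted, length 7): [-13, -8, -7, 2, 3, 5, 20]
Old median = 2
Insert x = -14
Old length odd (7). Middle was index 3 = 2.
New length even (8). New median = avg of two middle elements.
x = -14: 0 elements are < x, 7 elements are > x.
New sorted list: [-14, -13, -8, -7, 2, 3, 5, 20]
New median = -5/2

Answer: -5/2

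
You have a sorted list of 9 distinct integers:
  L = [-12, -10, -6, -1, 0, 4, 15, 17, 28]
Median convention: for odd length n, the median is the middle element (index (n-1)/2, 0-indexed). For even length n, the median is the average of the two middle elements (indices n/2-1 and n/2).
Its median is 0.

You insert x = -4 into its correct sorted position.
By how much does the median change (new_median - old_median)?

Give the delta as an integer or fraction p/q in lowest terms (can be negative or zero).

Old median = 0
After inserting x = -4: new sorted = [-12, -10, -6, -4, -1, 0, 4, 15, 17, 28]
New median = -1/2
Delta = -1/2 - 0 = -1/2

Answer: -1/2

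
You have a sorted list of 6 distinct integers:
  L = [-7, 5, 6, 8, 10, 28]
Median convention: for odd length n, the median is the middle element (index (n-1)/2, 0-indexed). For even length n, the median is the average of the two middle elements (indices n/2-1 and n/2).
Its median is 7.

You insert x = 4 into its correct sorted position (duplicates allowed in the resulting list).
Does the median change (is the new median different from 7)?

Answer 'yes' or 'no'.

Old median = 7
Insert x = 4
New median = 6
Changed? yes

Answer: yes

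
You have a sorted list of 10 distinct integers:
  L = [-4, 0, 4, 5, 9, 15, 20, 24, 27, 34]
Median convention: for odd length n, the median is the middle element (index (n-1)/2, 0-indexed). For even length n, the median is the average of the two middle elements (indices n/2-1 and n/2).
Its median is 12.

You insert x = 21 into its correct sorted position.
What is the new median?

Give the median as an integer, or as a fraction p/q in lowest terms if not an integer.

Answer: 15

Derivation:
Old list (sorted, length 10): [-4, 0, 4, 5, 9, 15, 20, 24, 27, 34]
Old median = 12
Insert x = 21
Old length even (10). Middle pair: indices 4,5 = 9,15.
New length odd (11). New median = single middle element.
x = 21: 7 elements are < x, 3 elements are > x.
New sorted list: [-4, 0, 4, 5, 9, 15, 20, 21, 24, 27, 34]
New median = 15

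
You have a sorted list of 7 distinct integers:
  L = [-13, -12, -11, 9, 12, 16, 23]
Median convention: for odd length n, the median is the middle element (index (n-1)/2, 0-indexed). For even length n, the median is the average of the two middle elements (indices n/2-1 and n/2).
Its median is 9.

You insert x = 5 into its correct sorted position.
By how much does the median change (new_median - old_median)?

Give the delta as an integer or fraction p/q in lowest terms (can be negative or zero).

Old median = 9
After inserting x = 5: new sorted = [-13, -12, -11, 5, 9, 12, 16, 23]
New median = 7
Delta = 7 - 9 = -2

Answer: -2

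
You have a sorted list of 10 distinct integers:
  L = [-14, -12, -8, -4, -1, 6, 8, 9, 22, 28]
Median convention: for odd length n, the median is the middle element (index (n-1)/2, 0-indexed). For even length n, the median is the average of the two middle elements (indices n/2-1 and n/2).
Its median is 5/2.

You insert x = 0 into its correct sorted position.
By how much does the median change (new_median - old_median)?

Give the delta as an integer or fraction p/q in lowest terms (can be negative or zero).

Old median = 5/2
After inserting x = 0: new sorted = [-14, -12, -8, -4, -1, 0, 6, 8, 9, 22, 28]
New median = 0
Delta = 0 - 5/2 = -5/2

Answer: -5/2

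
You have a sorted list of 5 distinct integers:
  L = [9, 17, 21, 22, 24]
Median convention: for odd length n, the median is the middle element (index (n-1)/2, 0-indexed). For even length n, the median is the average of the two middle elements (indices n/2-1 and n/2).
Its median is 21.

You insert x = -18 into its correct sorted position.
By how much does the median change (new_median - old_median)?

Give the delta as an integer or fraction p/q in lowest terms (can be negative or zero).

Answer: -2

Derivation:
Old median = 21
After inserting x = -18: new sorted = [-18, 9, 17, 21, 22, 24]
New median = 19
Delta = 19 - 21 = -2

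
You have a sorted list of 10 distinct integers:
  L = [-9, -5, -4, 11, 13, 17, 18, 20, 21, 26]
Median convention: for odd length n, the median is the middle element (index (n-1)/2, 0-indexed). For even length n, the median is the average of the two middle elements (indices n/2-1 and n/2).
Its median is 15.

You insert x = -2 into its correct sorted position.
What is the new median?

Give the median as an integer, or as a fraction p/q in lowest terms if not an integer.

Answer: 13

Derivation:
Old list (sorted, length 10): [-9, -5, -4, 11, 13, 17, 18, 20, 21, 26]
Old median = 15
Insert x = -2
Old length even (10). Middle pair: indices 4,5 = 13,17.
New length odd (11). New median = single middle element.
x = -2: 3 elements are < x, 7 elements are > x.
New sorted list: [-9, -5, -4, -2, 11, 13, 17, 18, 20, 21, 26]
New median = 13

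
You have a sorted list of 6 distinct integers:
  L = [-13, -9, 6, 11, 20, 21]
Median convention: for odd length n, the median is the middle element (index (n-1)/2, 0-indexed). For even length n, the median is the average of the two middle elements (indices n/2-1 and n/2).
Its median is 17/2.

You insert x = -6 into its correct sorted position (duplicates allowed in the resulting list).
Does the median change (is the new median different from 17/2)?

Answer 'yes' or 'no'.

Answer: yes

Derivation:
Old median = 17/2
Insert x = -6
New median = 6
Changed? yes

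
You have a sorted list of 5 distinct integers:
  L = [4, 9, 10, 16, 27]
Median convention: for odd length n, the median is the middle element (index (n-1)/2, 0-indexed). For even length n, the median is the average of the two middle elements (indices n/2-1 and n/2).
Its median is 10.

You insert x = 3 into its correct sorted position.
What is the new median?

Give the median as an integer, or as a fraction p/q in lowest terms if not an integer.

Old list (sorted, length 5): [4, 9, 10, 16, 27]
Old median = 10
Insert x = 3
Old length odd (5). Middle was index 2 = 10.
New length even (6). New median = avg of two middle elements.
x = 3: 0 elements are < x, 5 elements are > x.
New sorted list: [3, 4, 9, 10, 16, 27]
New median = 19/2

Answer: 19/2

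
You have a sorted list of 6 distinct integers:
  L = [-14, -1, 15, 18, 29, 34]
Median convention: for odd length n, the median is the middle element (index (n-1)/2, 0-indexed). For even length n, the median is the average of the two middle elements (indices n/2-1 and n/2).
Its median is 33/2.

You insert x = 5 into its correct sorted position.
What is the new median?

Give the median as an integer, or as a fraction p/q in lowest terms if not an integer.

Answer: 15

Derivation:
Old list (sorted, length 6): [-14, -1, 15, 18, 29, 34]
Old median = 33/2
Insert x = 5
Old length even (6). Middle pair: indices 2,3 = 15,18.
New length odd (7). New median = single middle element.
x = 5: 2 elements are < x, 4 elements are > x.
New sorted list: [-14, -1, 5, 15, 18, 29, 34]
New median = 15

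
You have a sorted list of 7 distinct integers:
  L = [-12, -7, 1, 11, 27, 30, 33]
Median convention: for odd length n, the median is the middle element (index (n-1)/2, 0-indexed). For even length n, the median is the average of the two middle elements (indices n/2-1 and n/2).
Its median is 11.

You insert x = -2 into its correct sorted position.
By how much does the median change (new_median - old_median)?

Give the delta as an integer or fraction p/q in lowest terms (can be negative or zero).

Answer: -5

Derivation:
Old median = 11
After inserting x = -2: new sorted = [-12, -7, -2, 1, 11, 27, 30, 33]
New median = 6
Delta = 6 - 11 = -5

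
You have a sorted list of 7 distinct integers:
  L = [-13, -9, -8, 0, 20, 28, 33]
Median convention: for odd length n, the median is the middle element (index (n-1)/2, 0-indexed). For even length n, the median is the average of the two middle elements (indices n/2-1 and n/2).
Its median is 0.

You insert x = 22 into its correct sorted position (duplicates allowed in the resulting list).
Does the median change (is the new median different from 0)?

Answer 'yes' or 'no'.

Old median = 0
Insert x = 22
New median = 10
Changed? yes

Answer: yes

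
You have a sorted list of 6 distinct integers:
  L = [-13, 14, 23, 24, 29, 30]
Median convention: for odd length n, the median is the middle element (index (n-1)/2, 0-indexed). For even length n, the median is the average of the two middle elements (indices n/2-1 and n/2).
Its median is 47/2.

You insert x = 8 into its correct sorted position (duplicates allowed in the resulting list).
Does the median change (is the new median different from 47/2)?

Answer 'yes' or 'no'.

Answer: yes

Derivation:
Old median = 47/2
Insert x = 8
New median = 23
Changed? yes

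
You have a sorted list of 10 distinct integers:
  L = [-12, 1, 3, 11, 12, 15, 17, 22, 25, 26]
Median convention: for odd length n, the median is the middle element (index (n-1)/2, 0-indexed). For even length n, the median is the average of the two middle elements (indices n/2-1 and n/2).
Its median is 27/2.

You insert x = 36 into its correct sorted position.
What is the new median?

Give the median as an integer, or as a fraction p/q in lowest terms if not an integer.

Old list (sorted, length 10): [-12, 1, 3, 11, 12, 15, 17, 22, 25, 26]
Old median = 27/2
Insert x = 36
Old length even (10). Middle pair: indices 4,5 = 12,15.
New length odd (11). New median = single middle element.
x = 36: 10 elements are < x, 0 elements are > x.
New sorted list: [-12, 1, 3, 11, 12, 15, 17, 22, 25, 26, 36]
New median = 15

Answer: 15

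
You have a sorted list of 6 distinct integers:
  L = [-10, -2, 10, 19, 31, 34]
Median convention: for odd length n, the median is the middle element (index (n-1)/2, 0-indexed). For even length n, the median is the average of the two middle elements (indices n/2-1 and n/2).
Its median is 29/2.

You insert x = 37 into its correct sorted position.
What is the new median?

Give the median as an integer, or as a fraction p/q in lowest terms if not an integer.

Answer: 19

Derivation:
Old list (sorted, length 6): [-10, -2, 10, 19, 31, 34]
Old median = 29/2
Insert x = 37
Old length even (6). Middle pair: indices 2,3 = 10,19.
New length odd (7). New median = single middle element.
x = 37: 6 elements are < x, 0 elements are > x.
New sorted list: [-10, -2, 10, 19, 31, 34, 37]
New median = 19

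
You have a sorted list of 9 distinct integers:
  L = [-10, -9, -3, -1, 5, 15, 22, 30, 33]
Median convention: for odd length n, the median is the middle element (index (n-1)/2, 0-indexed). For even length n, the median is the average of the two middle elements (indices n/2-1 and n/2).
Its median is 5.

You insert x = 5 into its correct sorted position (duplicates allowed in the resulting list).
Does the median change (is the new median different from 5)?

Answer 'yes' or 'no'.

Answer: no

Derivation:
Old median = 5
Insert x = 5
New median = 5
Changed? no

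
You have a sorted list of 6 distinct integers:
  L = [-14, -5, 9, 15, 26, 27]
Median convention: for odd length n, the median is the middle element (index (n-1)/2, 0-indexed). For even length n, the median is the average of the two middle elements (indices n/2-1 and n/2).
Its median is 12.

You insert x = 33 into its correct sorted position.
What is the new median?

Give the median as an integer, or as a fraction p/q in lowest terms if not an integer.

Old list (sorted, length 6): [-14, -5, 9, 15, 26, 27]
Old median = 12
Insert x = 33
Old length even (6). Middle pair: indices 2,3 = 9,15.
New length odd (7). New median = single middle element.
x = 33: 6 elements are < x, 0 elements are > x.
New sorted list: [-14, -5, 9, 15, 26, 27, 33]
New median = 15

Answer: 15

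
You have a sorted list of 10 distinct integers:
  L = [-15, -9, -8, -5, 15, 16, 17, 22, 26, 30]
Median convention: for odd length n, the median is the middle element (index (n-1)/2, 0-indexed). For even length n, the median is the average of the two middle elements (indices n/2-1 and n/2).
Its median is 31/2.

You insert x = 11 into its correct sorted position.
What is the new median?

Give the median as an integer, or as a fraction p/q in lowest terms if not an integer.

Old list (sorted, length 10): [-15, -9, -8, -5, 15, 16, 17, 22, 26, 30]
Old median = 31/2
Insert x = 11
Old length even (10). Middle pair: indices 4,5 = 15,16.
New length odd (11). New median = single middle element.
x = 11: 4 elements are < x, 6 elements are > x.
New sorted list: [-15, -9, -8, -5, 11, 15, 16, 17, 22, 26, 30]
New median = 15

Answer: 15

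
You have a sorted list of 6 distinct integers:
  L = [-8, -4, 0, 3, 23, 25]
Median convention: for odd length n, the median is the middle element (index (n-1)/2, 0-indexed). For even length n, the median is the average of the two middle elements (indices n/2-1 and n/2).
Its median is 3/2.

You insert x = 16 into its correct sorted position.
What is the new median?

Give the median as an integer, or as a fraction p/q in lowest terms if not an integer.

Answer: 3

Derivation:
Old list (sorted, length 6): [-8, -4, 0, 3, 23, 25]
Old median = 3/2
Insert x = 16
Old length even (6). Middle pair: indices 2,3 = 0,3.
New length odd (7). New median = single middle element.
x = 16: 4 elements are < x, 2 elements are > x.
New sorted list: [-8, -4, 0, 3, 16, 23, 25]
New median = 3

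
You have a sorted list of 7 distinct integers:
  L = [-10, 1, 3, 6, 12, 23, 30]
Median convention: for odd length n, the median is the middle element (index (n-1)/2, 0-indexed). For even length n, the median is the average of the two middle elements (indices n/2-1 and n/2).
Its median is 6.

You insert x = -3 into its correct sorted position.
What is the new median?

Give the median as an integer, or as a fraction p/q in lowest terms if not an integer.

Answer: 9/2

Derivation:
Old list (sorted, length 7): [-10, 1, 3, 6, 12, 23, 30]
Old median = 6
Insert x = -3
Old length odd (7). Middle was index 3 = 6.
New length even (8). New median = avg of two middle elements.
x = -3: 1 elements are < x, 6 elements are > x.
New sorted list: [-10, -3, 1, 3, 6, 12, 23, 30]
New median = 9/2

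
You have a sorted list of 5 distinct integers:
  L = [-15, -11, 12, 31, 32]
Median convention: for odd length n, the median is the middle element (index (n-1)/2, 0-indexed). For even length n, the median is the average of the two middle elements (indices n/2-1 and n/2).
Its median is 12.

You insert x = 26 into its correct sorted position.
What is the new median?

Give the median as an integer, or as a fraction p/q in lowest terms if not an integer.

Old list (sorted, length 5): [-15, -11, 12, 31, 32]
Old median = 12
Insert x = 26
Old length odd (5). Middle was index 2 = 12.
New length even (6). New median = avg of two middle elements.
x = 26: 3 elements are < x, 2 elements are > x.
New sorted list: [-15, -11, 12, 26, 31, 32]
New median = 19

Answer: 19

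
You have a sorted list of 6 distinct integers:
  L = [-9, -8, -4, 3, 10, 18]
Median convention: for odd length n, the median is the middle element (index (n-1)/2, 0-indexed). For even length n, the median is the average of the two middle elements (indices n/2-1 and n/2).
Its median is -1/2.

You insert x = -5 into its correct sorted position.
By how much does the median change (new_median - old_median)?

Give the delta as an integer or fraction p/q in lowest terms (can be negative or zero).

Old median = -1/2
After inserting x = -5: new sorted = [-9, -8, -5, -4, 3, 10, 18]
New median = -4
Delta = -4 - -1/2 = -7/2

Answer: -7/2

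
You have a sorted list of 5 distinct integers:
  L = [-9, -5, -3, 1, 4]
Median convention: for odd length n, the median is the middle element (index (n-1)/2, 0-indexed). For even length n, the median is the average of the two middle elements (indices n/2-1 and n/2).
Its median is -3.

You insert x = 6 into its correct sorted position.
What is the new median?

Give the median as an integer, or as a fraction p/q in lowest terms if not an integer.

Answer: -1

Derivation:
Old list (sorted, length 5): [-9, -5, -3, 1, 4]
Old median = -3
Insert x = 6
Old length odd (5). Middle was index 2 = -3.
New length even (6). New median = avg of two middle elements.
x = 6: 5 elements are < x, 0 elements are > x.
New sorted list: [-9, -5, -3, 1, 4, 6]
New median = -1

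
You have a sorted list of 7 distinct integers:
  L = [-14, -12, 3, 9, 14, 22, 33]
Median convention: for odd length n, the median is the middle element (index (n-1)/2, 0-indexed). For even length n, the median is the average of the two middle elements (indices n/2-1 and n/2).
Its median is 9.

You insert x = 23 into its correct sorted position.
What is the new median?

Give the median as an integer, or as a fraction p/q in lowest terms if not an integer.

Old list (sorted, length 7): [-14, -12, 3, 9, 14, 22, 33]
Old median = 9
Insert x = 23
Old length odd (7). Middle was index 3 = 9.
New length even (8). New median = avg of two middle elements.
x = 23: 6 elements are < x, 1 elements are > x.
New sorted list: [-14, -12, 3, 9, 14, 22, 23, 33]
New median = 23/2

Answer: 23/2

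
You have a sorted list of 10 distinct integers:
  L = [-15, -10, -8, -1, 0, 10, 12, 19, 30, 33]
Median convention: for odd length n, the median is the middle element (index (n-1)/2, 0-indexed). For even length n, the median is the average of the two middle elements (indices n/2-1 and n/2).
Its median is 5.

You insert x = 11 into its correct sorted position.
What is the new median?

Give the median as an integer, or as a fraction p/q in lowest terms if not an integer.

Answer: 10

Derivation:
Old list (sorted, length 10): [-15, -10, -8, -1, 0, 10, 12, 19, 30, 33]
Old median = 5
Insert x = 11
Old length even (10). Middle pair: indices 4,5 = 0,10.
New length odd (11). New median = single middle element.
x = 11: 6 elements are < x, 4 elements are > x.
New sorted list: [-15, -10, -8, -1, 0, 10, 11, 12, 19, 30, 33]
New median = 10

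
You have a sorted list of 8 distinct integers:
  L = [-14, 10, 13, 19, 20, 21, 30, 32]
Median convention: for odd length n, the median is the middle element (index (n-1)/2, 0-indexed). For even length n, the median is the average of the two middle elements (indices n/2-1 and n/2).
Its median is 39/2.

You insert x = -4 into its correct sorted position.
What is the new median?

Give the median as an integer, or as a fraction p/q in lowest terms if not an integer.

Old list (sorted, length 8): [-14, 10, 13, 19, 20, 21, 30, 32]
Old median = 39/2
Insert x = -4
Old length even (8). Middle pair: indices 3,4 = 19,20.
New length odd (9). New median = single middle element.
x = -4: 1 elements are < x, 7 elements are > x.
New sorted list: [-14, -4, 10, 13, 19, 20, 21, 30, 32]
New median = 19

Answer: 19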